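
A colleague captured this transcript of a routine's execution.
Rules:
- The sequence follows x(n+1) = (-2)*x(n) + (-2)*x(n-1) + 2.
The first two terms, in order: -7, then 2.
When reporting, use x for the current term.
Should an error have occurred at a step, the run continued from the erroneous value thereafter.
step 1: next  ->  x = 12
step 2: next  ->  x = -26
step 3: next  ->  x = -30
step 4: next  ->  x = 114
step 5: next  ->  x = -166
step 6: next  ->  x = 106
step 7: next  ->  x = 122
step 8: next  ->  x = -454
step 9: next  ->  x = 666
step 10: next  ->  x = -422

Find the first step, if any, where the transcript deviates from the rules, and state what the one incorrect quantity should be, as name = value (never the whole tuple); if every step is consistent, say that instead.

step 3, x = 30

Step 1: x = -2*(2) + (-2)*(-7) + (2) = 12 — consistent with the transcript.
Step 2: x = -2*(12) + (-2)*(2) + (2) = -26 — exactly as logged.
Step 3: x = -2*(-26) + (-2)*(12) + (2) = 30 — the transcript has a different value.
So the first discrepancy is step 3, where the right value is x = 30.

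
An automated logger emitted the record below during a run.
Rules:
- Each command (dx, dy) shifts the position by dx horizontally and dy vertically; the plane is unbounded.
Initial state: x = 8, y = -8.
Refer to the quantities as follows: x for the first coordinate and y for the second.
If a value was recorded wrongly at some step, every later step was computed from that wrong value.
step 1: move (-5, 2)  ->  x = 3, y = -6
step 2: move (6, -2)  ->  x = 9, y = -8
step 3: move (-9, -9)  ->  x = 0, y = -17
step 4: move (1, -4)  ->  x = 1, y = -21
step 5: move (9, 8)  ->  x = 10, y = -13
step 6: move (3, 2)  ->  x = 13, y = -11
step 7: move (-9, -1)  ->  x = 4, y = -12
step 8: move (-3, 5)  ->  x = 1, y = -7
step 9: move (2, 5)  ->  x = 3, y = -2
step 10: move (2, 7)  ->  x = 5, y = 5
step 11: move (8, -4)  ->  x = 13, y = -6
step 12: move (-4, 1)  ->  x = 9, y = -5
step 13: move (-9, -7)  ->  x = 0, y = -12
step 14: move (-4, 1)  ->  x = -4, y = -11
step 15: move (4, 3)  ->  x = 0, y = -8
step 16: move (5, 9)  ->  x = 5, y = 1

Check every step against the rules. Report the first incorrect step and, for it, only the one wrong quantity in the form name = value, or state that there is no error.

1. x = 8 + (-5) = 3, y = -8 + (2) = -6 (verified)
2. x = 3 + (6) = 9, y = -6 + (-2) = -8 (in agreement)
3. x = 9 + (-9) = 0, y = -8 + (-9) = -17 (agrees with the record)
4. x = 0 + (1) = 1, y = -17 + (-4) = -21 (same as recorded)
5. x = 1 + (9) = 10, y = -21 + (8) = -13 (no discrepancy)
6. x = 10 + (3) = 13, y = -13 + (2) = -11 (no discrepancy)
7. x = 13 + (-9) = 4, y = -11 + (-1) = -12 (agrees with the record)
8. x = 4 + (-3) = 1, y = -12 + (5) = -7 (agrees with the record)
9. x = 1 + (2) = 3, y = -7 + (5) = -2 (exactly as logged)
10. x = 3 + (2) = 5, y = -2 + (7) = 5 (matches)
11. x = 5 + (8) = 13, y = 5 + (-4) = 1 (the record disagrees here)
So the first discrepancy is step 11, where the right value is y = 1.

step 11, y = 1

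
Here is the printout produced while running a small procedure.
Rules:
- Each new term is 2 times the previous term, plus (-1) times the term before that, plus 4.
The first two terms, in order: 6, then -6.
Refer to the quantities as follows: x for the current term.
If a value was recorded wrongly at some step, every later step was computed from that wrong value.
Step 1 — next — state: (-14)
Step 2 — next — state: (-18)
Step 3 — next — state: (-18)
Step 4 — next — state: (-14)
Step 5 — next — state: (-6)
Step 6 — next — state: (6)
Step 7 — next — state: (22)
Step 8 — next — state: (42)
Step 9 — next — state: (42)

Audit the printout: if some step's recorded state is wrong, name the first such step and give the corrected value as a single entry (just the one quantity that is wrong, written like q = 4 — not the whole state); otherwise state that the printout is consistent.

Recomputing the run from the initial state:
step 1: x = -14
step 2: x = -18
step 3: x = -18
step 4: x = -14
step 5: x = -6
step 6: x = 6
step 7: x = 22
step 8: x = 42
step 9: x = 66
The first disagreement with the printout is at step 9, where the value should be x = 66.

step 9, x = 66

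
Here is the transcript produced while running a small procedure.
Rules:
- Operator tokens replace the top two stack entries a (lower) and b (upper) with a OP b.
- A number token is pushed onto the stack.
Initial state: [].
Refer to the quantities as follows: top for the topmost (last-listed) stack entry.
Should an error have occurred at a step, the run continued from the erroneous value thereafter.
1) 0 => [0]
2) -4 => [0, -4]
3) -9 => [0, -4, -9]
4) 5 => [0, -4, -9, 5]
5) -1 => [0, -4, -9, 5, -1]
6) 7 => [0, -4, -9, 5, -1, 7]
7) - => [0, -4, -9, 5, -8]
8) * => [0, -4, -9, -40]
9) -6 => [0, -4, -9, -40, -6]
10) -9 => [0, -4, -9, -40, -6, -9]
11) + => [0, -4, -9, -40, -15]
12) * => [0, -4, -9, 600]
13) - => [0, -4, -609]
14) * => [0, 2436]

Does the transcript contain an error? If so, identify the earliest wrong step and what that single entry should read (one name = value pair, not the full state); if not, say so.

no error

Step 1: push 0: top = 0 — no discrepancy.
Step 2: push -4: top = -4 — in agreement.
Step 3: push -9: top = -9 — checks out.
Step 4: push 5: top = 5 — checks out.
Step 5: push -1: top = -1 — exactly as logged.
Step 6: push 7: top = 7 — consistent with the transcript.
Step 7: -1 - 7 = -8 — confirmed correct.
Step 8: 5 * -8 = -40 — in agreement.
Step 9: push -6: top = -6 — verified.
Step 10: push -9: top = -9 — consistent with the transcript.
Step 11: -6 + -9 = -15 — no discrepancy.
Step 12: -40 * -15 = 600 — in agreement.
Step 13: -9 - 600 = -609 — matches.
Step 14: -4 * -609 = 2436 — checks out.
Every step is consistent.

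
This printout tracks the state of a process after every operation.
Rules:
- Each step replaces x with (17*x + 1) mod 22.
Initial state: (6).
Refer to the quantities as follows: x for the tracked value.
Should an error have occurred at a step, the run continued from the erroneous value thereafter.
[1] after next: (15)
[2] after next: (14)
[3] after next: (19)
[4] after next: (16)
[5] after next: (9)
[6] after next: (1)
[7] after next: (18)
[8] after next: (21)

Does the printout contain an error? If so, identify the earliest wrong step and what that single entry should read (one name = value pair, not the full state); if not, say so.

step 1: x = (17*6 + 1) mod 22 = 15 -> exactly as logged
step 2: x = (17*15 + 1) mod 22 = 14 -> verified
step 3: x = (17*14 + 1) mod 22 = 19 -> consistent with the printout
step 4: x = (17*19 + 1) mod 22 = 16 -> confirmed correct
step 5: x = (17*16 + 1) mod 22 = 9 -> in agreement
step 6: x = (17*9 + 1) mod 22 = 0 -> first mismatch against the printout
Conclusion: step 6 carries the first error; the entry should be x = 0.

step 6, x = 0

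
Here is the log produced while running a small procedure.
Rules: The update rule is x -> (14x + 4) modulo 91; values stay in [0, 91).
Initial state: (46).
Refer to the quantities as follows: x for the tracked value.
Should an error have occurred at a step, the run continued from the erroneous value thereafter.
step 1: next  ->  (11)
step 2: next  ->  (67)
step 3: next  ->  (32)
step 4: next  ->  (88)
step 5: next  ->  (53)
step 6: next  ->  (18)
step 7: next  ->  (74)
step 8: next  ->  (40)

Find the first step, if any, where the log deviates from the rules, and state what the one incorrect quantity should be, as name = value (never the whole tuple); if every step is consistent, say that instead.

step 8, x = 39

Recomputing the run from the initial state:
step 1: x = 11
step 2: x = 67
step 3: x = 32
step 4: x = 88
step 5: x = 53
step 6: x = 18
step 7: x = 74
step 8: x = 39
The first disagreement with the log is at step 8, where the value should be x = 39.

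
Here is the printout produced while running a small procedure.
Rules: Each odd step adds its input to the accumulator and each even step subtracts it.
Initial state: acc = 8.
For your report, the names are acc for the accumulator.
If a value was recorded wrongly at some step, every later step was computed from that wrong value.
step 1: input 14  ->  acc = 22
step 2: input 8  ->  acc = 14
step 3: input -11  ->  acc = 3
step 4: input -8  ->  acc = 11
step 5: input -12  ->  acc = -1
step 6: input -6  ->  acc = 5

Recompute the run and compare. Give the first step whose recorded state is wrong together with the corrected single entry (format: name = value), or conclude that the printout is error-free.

no error

Step 1: acc = 8 + 14 = 22 — consistent with the printout.
Step 2: acc = 22 - 8 = 14 — in agreement.
Step 3: acc = 14 + -11 = 3 — in agreement.
Step 4: acc = 3 - -8 = 11 — agrees with the printout.
Step 5: acc = 11 + -12 = -1 — confirmed correct.
Step 6: acc = -1 - -6 = 5 — no discrepancy.
All steps check out; nothing to correct.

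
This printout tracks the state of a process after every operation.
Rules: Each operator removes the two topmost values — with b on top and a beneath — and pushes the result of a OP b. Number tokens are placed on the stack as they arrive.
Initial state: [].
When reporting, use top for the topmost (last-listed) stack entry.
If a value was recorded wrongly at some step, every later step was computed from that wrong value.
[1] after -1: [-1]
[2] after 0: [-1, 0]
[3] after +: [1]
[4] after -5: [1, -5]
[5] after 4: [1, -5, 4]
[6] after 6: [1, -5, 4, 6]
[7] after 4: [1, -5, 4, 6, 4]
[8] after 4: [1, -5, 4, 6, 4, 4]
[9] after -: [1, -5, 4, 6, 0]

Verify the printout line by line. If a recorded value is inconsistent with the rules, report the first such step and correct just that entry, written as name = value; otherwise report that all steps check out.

1. push -1: top = -1 (exactly as logged)
2. push 0: top = 0 (agrees with the printout)
3. -1 + 0 = -1 (the printout has a different value)
The audit stops at step 3: the recorded entry is wrong and should be top = -1.

step 3, top = -1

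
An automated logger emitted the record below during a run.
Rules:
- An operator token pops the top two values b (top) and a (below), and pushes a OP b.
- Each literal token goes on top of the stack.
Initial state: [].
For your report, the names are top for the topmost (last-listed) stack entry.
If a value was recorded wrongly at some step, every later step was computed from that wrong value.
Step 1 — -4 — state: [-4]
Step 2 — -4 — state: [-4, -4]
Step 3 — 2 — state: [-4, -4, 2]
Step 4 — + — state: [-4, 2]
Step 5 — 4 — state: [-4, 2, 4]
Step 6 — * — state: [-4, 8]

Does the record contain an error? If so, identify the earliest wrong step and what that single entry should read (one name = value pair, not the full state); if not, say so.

step 4, top = -2

step 1: push -4: top = -4 -> matches
step 2: push -4: top = -4 -> in agreement
step 3: push 2: top = 2 -> exactly as logged
step 4: -4 + 2 = -2 -> a discrepancy with the record
So the first discrepancy is step 4, where the right value is top = -2.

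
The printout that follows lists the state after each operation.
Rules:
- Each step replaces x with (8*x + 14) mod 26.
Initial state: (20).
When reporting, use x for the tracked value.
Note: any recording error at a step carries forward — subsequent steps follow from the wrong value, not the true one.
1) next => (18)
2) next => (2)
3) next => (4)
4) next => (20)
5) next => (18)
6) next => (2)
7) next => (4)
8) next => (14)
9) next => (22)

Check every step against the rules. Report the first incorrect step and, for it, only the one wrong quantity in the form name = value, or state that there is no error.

step 8, x = 20

Recomputing the run from the initial state:
step 1: x = 18
step 2: x = 2
step 3: x = 4
step 4: x = 20
step 5: x = 18
step 6: x = 2
step 7: x = 4
step 8: x = 20
step 9: x = 18
The first disagreement with the printout is at step 8, where the value should be x = 20.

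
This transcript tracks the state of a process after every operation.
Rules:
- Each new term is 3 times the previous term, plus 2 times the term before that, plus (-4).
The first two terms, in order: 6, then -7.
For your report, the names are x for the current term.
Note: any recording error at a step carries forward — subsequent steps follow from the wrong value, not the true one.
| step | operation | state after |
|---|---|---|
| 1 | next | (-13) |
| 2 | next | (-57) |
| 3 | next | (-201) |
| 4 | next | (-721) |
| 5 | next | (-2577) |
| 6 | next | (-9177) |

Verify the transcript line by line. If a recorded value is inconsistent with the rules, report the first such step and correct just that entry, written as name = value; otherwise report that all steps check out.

step 5, x = -2569

step 1: x = 3*(-7) + (2)*(6) + (-4) = -13 -> matches
step 2: x = 3*(-13) + (2)*(-7) + (-4) = -57 -> same as recorded
step 3: x = 3*(-57) + (2)*(-13) + (-4) = -201 -> checks out
step 4: x = 3*(-201) + (2)*(-57) + (-4) = -721 -> no discrepancy
step 5: x = 3*(-721) + (2)*(-201) + (-4) = -2569 -> the transcript disagrees here
First deviation found at step 5; the corrected entry is x = -2569.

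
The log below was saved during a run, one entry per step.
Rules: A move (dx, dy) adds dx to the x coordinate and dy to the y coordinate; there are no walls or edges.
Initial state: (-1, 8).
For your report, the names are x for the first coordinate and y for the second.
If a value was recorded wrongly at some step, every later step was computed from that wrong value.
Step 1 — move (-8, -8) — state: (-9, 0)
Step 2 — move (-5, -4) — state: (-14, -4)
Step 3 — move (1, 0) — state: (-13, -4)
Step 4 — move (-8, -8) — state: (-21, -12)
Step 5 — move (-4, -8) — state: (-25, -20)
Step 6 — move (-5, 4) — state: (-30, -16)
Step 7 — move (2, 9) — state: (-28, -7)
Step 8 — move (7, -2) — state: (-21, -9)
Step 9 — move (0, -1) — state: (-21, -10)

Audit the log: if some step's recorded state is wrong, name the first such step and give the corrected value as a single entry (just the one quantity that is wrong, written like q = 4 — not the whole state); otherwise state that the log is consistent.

Step 1: x = -1 + (-8) = -9, y = 8 + (-8) = 0 — agrees with the log.
Step 2: x = -9 + (-5) = -14, y = 0 + (-4) = -4 — confirmed correct.
Step 3: x = -14 + (1) = -13, y = -4 + (0) = -4 — confirmed correct.
Step 4: x = -13 + (-8) = -21, y = -4 + (-8) = -12 — consistent with the log.
Step 5: x = -21 + (-4) = -25, y = -12 + (-8) = -20 — in agreement.
Step 6: x = -25 + (-5) = -30, y = -20 + (4) = -16 — same as recorded.
Step 7: x = -30 + (2) = -28, y = -16 + (9) = -7 — consistent with the log.
Step 8: x = -28 + (7) = -21, y = -7 + (-2) = -9 — agrees with the log.
Step 9: x = -21 + (0) = -21, y = -9 + (-1) = -10 — same as recorded.
The recomputation confirms every line.

no error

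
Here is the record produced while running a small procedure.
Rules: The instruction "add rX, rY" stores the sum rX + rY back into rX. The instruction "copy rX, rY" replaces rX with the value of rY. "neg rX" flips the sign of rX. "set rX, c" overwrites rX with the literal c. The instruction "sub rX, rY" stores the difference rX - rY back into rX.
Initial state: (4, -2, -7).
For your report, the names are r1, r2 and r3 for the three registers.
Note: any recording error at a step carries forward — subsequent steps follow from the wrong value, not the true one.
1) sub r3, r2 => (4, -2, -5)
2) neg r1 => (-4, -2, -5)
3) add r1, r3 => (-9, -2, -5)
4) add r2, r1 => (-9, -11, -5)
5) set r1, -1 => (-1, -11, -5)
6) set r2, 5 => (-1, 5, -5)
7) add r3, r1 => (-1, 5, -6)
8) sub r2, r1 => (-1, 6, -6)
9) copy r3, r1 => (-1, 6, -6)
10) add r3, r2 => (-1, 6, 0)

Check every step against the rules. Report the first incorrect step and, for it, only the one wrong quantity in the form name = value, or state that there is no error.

step 9, r3 = -1

Recomputing the run from the initial state:
step 1: r1 = 4, r2 = -2, r3 = -5
step 2: r1 = -4, r2 = -2, r3 = -5
step 3: r1 = -9, r2 = -2, r3 = -5
step 4: r1 = -9, r2 = -11, r3 = -5
step 5: r1 = -1, r2 = -11, r3 = -5
step 6: r1 = -1, r2 = 5, r3 = -5
step 7: r1 = -1, r2 = 5, r3 = -6
step 8: r1 = -1, r2 = 6, r3 = -6
step 9: r1 = -1, r2 = 6, r3 = -1
step 10: r1 = -1, r2 = 6, r3 = 5
The first disagreement with the record is at step 9, where the value should be r3 = -1.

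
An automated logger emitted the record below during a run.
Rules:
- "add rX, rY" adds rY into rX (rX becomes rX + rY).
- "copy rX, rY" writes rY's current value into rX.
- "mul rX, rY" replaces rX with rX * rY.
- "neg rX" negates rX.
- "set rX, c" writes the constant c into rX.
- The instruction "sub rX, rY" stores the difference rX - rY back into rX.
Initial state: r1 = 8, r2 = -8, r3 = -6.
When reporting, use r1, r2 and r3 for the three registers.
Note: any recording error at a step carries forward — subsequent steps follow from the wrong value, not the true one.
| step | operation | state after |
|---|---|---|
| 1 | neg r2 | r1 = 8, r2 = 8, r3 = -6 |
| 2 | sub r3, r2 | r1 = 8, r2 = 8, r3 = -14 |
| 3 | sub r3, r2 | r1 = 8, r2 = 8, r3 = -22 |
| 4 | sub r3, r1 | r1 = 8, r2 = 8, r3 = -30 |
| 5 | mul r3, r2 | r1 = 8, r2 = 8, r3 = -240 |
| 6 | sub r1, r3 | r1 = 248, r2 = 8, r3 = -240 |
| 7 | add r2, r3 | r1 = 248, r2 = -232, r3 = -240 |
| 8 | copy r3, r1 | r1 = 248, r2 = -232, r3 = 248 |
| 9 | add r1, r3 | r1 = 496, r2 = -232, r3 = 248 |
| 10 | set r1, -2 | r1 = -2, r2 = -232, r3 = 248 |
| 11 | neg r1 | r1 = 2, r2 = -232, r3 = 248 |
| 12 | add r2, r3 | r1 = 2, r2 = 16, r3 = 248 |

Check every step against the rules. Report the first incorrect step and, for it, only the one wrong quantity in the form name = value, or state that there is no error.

1. r2 = -(-8) = 8 (verified)
2. r3 = -6 - 8 = -14 (verified)
3. r3 = -14 - 8 = -22 (exactly as logged)
4. r3 = -22 - 8 = -30 (checks out)
5. r3 = -30 * 8 = -240 (verified)
6. r1 = 8 - -240 = 248 (verified)
7. r2 = 8 + -240 = -232 (no discrepancy)
8. r3 = 248 (verified)
9. r1 = 248 + 248 = 496 (agrees with the record)
10. r1 = -2 (exactly as logged)
11. r1 = -(-2) = 2 (same as recorded)
12. r2 = -232 + 248 = 16 (verified)
The whole run recomputes cleanly — no discrepancies.

no error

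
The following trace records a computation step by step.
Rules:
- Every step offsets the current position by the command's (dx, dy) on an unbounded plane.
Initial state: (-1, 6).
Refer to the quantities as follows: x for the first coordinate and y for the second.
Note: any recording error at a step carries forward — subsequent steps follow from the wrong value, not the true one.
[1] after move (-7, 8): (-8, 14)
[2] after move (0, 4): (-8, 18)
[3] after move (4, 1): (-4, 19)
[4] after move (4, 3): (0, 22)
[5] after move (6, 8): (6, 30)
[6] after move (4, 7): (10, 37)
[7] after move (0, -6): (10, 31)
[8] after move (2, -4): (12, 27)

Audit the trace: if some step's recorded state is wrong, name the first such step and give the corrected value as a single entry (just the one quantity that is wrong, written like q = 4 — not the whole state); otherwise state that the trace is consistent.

no error

Step 1: x = -1 + (-7) = -8, y = 6 + (8) = 14 — exactly as logged.
Step 2: x = -8 + (0) = -8, y = 14 + (4) = 18 — same as recorded.
Step 3: x = -8 + (4) = -4, y = 18 + (1) = 19 — checks out.
Step 4: x = -4 + (4) = 0, y = 19 + (3) = 22 — exactly as logged.
Step 5: x = 0 + (6) = 6, y = 22 + (8) = 30 — confirmed correct.
Step 6: x = 6 + (4) = 10, y = 30 + (7) = 37 — consistent with the trace.
Step 7: x = 10 + (0) = 10, y = 37 + (-6) = 31 — confirmed correct.
Step 8: x = 10 + (2) = 12, y = 31 + (-4) = 27 — exactly as logged.
Each recorded entry agrees with the recomputation.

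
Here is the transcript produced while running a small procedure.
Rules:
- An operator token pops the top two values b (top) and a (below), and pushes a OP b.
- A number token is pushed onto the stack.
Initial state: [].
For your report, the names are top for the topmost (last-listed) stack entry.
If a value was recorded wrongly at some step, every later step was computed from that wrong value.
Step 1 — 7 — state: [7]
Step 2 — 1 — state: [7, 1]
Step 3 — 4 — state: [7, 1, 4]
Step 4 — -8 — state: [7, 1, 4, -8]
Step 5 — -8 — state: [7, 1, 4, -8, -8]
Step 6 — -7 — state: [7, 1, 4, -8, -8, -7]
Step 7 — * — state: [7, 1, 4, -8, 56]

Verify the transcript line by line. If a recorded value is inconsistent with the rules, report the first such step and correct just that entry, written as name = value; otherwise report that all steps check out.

Step 1: push 7: top = 7 — checks out.
Step 2: push 1: top = 1 — matches.
Step 3: push 4: top = 4 — agrees with the transcript.
Step 4: push -8: top = -8 — exactly as logged.
Step 5: push -8: top = -8 — agrees with the transcript.
Step 6: push -7: top = -7 — exactly as logged.
Step 7: -8 * -7 = 56 — matches.
The recomputation confirms every line.

no error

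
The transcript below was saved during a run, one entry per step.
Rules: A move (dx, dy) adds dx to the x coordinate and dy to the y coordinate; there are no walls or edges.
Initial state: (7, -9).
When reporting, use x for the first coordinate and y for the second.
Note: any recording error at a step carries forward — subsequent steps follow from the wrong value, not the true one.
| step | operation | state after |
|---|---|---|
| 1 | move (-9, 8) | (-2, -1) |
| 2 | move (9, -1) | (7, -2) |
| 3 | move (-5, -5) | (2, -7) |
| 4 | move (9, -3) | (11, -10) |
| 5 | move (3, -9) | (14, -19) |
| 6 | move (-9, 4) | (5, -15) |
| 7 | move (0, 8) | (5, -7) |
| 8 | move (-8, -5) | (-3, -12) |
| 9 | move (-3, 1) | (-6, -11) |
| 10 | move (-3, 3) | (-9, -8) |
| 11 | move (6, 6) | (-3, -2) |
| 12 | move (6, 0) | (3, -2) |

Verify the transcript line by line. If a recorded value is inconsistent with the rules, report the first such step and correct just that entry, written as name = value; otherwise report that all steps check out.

no error

Step 1: x = 7 + (-9) = -2, y = -9 + (8) = -1 — verified.
Step 2: x = -2 + (9) = 7, y = -1 + (-1) = -2 — in agreement.
Step 3: x = 7 + (-5) = 2, y = -2 + (-5) = -7 — exactly as logged.
Step 4: x = 2 + (9) = 11, y = -7 + (-3) = -10 — same as recorded.
Step 5: x = 11 + (3) = 14, y = -10 + (-9) = -19 — no discrepancy.
Step 6: x = 14 + (-9) = 5, y = -19 + (4) = -15 — no discrepancy.
Step 7: x = 5 + (0) = 5, y = -15 + (8) = -7 — no discrepancy.
Step 8: x = 5 + (-8) = -3, y = -7 + (-5) = -12 — agrees with the transcript.
Step 9: x = -3 + (-3) = -6, y = -12 + (1) = -11 — verified.
Step 10: x = -6 + (-3) = -9, y = -11 + (3) = -8 — verified.
Step 11: x = -9 + (6) = -3, y = -8 + (6) = -2 — checks out.
Step 12: x = -3 + (6) = 3, y = -2 + (0) = -2 — verified.
No step deviates from the rules.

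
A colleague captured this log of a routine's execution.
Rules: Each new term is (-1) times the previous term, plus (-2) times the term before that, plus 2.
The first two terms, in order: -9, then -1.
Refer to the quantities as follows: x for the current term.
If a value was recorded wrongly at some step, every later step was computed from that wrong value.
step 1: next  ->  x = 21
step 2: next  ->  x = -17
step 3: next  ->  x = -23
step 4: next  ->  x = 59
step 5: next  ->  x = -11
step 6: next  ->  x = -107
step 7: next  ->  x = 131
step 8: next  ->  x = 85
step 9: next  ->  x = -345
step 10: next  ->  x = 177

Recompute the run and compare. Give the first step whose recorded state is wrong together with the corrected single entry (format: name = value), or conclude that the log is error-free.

step 6, x = -105

Step 1: x = -1*(-1) + (-2)*(-9) + (2) = 21 — no discrepancy.
Step 2: x = -1*(21) + (-2)*(-1) + (2) = -17 — matches.
Step 3: x = -1*(-17) + (-2)*(21) + (2) = -23 — same as recorded.
Step 4: x = -1*(-23) + (-2)*(-17) + (2) = 59 — consistent with the log.
Step 5: x = -1*(59) + (-2)*(-23) + (2) = -11 — exactly as logged.
Step 6: x = -1*(-11) + (-2)*(59) + (2) = -105 — the entry is off here.
The earliest wrong entry is at step 6: it should read x = -105.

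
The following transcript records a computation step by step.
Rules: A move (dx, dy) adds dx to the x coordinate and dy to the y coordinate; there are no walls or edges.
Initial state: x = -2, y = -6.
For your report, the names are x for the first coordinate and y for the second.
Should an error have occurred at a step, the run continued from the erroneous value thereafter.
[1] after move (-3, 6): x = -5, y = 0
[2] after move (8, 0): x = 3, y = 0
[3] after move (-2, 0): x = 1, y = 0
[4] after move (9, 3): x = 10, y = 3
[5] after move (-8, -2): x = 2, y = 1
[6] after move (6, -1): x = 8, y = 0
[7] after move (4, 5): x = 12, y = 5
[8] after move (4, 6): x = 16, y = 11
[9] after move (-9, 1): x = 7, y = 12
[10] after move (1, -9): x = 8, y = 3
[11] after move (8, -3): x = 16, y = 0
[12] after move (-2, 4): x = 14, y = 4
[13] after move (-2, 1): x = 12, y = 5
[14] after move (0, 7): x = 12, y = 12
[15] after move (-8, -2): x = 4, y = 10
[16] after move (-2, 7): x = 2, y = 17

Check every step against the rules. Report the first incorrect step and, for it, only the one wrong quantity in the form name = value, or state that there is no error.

no error

Recomputing the run from the initial state:
step 1: x = -5, y = 0
step 2: x = 3, y = 0
step 3: x = 1, y = 0
step 4: x = 10, y = 3
step 5: x = 2, y = 1
step 6: x = 8, y = 0
step 7: x = 12, y = 5
step 8: x = 16, y = 11
step 9: x = 7, y = 12
step 10: x = 8, y = 3
step 11: x = 16, y = 0
step 12: x = 14, y = 4
step 13: x = 12, y = 5
step 14: x = 12, y = 12
step 15: x = 4, y = 10
step 16: x = 2, y = 17
This matches the transcript at every step.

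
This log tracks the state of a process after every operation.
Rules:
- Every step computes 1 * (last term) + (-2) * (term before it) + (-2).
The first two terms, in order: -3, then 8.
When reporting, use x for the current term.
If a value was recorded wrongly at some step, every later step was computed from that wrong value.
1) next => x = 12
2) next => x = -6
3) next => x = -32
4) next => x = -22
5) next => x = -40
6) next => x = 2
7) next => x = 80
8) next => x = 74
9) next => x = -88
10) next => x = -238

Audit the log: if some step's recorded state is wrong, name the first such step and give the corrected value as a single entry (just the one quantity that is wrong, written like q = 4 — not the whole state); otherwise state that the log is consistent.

step 5, x = 40

1. x = 1*(8) + (-2)*(-3) + (-2) = 12 (verified)
2. x = 1*(12) + (-2)*(8) + (-2) = -6 (in agreement)
3. x = 1*(-6) + (-2)*(12) + (-2) = -32 (checks out)
4. x = 1*(-32) + (-2)*(-6) + (-2) = -22 (matches)
5. x = 1*(-22) + (-2)*(-32) + (-2) = 40 (the entry is off here)
Step 5 is the first one off; corrected, x = 40.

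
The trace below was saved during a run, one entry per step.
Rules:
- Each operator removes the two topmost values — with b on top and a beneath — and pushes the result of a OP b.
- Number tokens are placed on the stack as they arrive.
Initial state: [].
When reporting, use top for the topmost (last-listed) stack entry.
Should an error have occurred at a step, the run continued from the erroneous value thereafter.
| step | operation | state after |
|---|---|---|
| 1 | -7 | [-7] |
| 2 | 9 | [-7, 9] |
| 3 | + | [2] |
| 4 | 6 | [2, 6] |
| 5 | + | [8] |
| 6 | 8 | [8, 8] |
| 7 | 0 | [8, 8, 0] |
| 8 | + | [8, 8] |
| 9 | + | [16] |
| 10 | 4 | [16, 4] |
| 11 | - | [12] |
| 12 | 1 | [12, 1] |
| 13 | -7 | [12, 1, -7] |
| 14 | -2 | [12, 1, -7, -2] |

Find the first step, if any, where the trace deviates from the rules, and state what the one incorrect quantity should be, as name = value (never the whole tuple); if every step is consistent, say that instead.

no error

step 1: push -7: top = -7 -> matches
step 2: push 9: top = 9 -> exactly as logged
step 3: -7 + 9 = 2 -> same as recorded
step 4: push 6: top = 6 -> verified
step 5: 2 + 6 = 8 -> exactly as logged
step 6: push 8: top = 8 -> matches
step 7: push 0: top = 0 -> no discrepancy
step 8: 8 + 0 = 8 -> checks out
step 9: 8 + 8 = 16 -> matches
step 10: push 4: top = 4 -> exactly as logged
step 11: 16 - 4 = 12 -> checks out
step 12: push 1: top = 1 -> same as recorded
step 13: push -7: top = -7 -> consistent with the trace
step 14: push -2: top = -2 -> no discrepancy
Every step is consistent.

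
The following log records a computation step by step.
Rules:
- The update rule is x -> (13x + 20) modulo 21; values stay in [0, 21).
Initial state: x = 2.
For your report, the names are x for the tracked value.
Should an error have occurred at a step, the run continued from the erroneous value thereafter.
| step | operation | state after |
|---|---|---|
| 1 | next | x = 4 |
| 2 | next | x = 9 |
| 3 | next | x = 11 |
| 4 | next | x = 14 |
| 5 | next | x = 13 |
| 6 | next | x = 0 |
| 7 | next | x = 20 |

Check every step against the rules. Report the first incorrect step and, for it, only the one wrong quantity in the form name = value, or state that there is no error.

step 4, x = 16

Recomputing the run from the initial state:
step 1: x = 4
step 2: x = 9
step 3: x = 11
step 4: x = 16
step 5: x = 18
step 6: x = 2
step 7: x = 4
The first disagreement with the log is at step 4, where the value should be x = 16.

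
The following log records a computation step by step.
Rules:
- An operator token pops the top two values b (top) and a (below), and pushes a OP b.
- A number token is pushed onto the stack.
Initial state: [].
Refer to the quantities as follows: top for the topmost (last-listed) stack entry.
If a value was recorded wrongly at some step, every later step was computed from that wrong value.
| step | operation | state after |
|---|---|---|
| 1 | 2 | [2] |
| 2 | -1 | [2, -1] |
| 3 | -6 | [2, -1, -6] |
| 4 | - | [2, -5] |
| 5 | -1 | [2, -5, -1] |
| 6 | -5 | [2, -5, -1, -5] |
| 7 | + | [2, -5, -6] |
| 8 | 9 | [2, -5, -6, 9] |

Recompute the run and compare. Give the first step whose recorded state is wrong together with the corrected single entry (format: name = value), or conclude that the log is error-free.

step 4, top = 5

1. push 2: top = 2 (matches)
2. push -1: top = -1 (confirmed correct)
3. push -6: top = -6 (same as recorded)
4. -1 - -6 = 5 (the log disagrees here)
The earliest wrong entry is at step 4: it should read top = 5.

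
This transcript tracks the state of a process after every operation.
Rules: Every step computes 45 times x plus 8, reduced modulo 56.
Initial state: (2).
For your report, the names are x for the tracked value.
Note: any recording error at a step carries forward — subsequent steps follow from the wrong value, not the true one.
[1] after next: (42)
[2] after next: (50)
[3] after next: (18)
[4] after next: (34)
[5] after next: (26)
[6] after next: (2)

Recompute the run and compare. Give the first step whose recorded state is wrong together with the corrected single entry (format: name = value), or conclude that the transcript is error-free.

step 1: x = (45*2 + 8) mod 56 = 42 -> same as recorded
step 2: x = (45*42 + 8) mod 56 = 50 -> same as recorded
step 3: x = (45*50 + 8) mod 56 = 18 -> verified
step 4: x = (45*18 + 8) mod 56 = 34 -> matches
step 5: x = (45*34 + 8) mod 56 = 26 -> matches
step 6: x = (45*26 + 8) mod 56 = 2 -> no discrepancy
All entries verified; no error found.

no error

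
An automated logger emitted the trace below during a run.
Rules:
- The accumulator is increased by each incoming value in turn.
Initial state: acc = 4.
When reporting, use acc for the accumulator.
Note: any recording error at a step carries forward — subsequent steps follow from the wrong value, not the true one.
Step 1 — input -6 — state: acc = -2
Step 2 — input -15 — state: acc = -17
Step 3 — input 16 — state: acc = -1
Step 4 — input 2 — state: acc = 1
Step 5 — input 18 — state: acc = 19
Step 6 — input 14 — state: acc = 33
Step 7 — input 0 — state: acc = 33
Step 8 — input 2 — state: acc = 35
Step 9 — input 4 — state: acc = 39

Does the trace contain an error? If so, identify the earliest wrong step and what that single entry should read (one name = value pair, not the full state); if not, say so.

no error

Recomputing the run from the initial state:
step 1: acc = -2
step 2: acc = -17
step 3: acc = -1
step 4: acc = 1
step 5: acc = 19
step 6: acc = 33
step 7: acc = 33
step 8: acc = 35
step 9: acc = 39
This matches the trace at every step.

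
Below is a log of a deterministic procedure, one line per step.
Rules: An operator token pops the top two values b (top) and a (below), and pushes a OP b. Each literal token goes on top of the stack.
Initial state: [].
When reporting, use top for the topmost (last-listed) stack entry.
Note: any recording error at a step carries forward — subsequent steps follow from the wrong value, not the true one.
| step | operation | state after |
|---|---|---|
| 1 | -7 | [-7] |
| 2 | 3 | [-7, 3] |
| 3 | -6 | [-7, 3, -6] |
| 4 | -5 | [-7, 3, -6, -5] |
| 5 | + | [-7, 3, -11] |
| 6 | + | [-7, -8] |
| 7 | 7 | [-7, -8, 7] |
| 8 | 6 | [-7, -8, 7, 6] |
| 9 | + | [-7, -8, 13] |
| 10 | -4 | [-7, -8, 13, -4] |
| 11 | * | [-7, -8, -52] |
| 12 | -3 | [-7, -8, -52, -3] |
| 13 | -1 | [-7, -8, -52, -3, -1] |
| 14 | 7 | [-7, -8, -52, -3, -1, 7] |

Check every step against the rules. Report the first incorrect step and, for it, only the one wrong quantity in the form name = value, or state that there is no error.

no error

Recomputing the run from the initial state:
step 1: [-7]
step 2: [-7, 3]
step 3: [-7, 3, -6]
step 4: [-7, 3, -6, -5]
step 5: [-7, 3, -11]
step 6: [-7, -8]
step 7: [-7, -8, 7]
step 8: [-7, -8, 7, 6]
step 9: [-7, -8, 13]
step 10: [-7, -8, 13, -4]
step 11: [-7, -8, -52]
step 12: [-7, -8, -52, -3]
step 13: [-7, -8, -52, -3, -1]
step 14: [-7, -8, -52, -3, -1, 7]
This matches the log at every step.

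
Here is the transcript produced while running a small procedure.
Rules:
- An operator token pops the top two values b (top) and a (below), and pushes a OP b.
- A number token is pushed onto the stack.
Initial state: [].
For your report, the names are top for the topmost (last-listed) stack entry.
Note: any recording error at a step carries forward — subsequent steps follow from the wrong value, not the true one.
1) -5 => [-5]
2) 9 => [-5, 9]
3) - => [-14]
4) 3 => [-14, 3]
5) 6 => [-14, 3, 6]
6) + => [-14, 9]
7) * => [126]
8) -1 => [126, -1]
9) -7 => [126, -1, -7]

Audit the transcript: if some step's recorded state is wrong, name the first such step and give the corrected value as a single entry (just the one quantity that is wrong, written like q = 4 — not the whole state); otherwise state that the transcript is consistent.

Recomputing the run from the initial state:
step 1: [-5]
step 2: [-5, 9]
step 3: [-14]
step 4: [-14, 3]
step 5: [-14, 3, 6]
step 6: [-14, 9]
step 7: [-126]
step 8: [-126, -1]
step 9: [-126, -1, -7]
The first disagreement with the transcript is at step 7, where the value should be top = -126.

step 7, top = -126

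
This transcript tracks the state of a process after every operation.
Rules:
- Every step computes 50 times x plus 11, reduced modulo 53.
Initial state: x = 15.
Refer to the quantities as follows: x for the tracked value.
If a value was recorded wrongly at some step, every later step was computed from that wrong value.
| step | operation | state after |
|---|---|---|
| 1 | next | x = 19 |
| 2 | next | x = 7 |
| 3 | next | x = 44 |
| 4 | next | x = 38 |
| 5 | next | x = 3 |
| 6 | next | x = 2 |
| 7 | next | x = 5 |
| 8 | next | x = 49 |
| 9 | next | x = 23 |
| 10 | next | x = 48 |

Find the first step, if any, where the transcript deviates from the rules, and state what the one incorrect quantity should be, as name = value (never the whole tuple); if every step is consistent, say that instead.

Step 1: x = (50*15 + 11) mod 53 = 19 — agrees with the transcript.
Step 2: x = (50*19 + 11) mod 53 = 7 — agrees with the transcript.
Step 3: x = (50*7 + 11) mod 53 = 43 — the recorded entry deviates here.
Step 3 is the first one off; corrected, x = 43.

step 3, x = 43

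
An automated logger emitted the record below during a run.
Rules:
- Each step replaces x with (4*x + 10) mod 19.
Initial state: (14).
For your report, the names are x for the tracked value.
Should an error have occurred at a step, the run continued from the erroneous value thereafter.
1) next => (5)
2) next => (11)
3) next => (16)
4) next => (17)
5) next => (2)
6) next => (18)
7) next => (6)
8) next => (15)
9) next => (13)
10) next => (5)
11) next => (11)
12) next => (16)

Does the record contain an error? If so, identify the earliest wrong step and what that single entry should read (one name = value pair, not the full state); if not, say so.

step 1, x = 9

Recomputing the run from the initial state:
step 1: x = 9
step 2: x = 8
step 3: x = 4
step 4: x = 7
step 5: x = 0
step 6: x = 10
step 7: x = 12
step 8: x = 1
step 9: x = 14
step 10: x = 9
step 11: x = 8
step 12: x = 4
The first disagreement with the record is at step 1, where the value should be x = 9.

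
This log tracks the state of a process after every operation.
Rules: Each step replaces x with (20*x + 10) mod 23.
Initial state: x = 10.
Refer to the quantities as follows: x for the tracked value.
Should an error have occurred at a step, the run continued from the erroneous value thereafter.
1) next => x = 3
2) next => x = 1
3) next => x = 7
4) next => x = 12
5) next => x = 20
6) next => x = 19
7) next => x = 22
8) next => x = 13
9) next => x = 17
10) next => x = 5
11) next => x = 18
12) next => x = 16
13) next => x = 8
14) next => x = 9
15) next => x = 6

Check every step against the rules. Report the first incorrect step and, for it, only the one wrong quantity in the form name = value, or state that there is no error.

Step 1: x = (20*10 + 10) mod 23 = 3 — in agreement.
Step 2: x = (20*3 + 10) mod 23 = 1 — matches.
Step 3: x = (20*1 + 10) mod 23 = 7 — consistent with the log.
Step 4: x = (20*7 + 10) mod 23 = 12 — same as recorded.
Step 5: x = (20*12 + 10) mod 23 = 20 — in agreement.
Step 6: x = (20*20 + 10) mod 23 = 19 — matches.
Step 7: x = (20*19 + 10) mod 23 = 22 — agrees with the log.
Step 8: x = (20*22 + 10) mod 23 = 13 — consistent with the log.
Step 9: x = (20*13 + 10) mod 23 = 17 — in agreement.
Step 10: x = (20*17 + 10) mod 23 = 5 — checks out.
Step 11: x = (20*5 + 10) mod 23 = 18 — agrees with the log.
Step 12: x = (20*18 + 10) mod 23 = 2 — the log disagrees here.
The audit stops at step 12: the recorded entry is wrong and should be x = 2.

step 12, x = 2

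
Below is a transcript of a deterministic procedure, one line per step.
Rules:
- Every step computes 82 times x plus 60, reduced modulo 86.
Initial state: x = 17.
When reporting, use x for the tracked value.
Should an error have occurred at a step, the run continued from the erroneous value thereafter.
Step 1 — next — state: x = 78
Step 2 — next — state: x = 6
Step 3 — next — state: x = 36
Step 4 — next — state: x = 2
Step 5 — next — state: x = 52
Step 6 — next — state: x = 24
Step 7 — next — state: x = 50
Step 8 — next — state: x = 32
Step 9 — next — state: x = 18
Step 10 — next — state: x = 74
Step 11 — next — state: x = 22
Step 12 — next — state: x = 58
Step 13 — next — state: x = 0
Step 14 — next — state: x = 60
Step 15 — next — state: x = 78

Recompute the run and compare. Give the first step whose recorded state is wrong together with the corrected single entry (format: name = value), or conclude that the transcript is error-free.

no error

Recomputing the run from the initial state:
step 1: x = 78
step 2: x = 6
step 3: x = 36
step 4: x = 2
step 5: x = 52
step 6: x = 24
step 7: x = 50
step 8: x = 32
step 9: x = 18
step 10: x = 74
step 11: x = 22
step 12: x = 58
step 13: x = 0
step 14: x = 60
step 15: x = 78
This matches the transcript at every step.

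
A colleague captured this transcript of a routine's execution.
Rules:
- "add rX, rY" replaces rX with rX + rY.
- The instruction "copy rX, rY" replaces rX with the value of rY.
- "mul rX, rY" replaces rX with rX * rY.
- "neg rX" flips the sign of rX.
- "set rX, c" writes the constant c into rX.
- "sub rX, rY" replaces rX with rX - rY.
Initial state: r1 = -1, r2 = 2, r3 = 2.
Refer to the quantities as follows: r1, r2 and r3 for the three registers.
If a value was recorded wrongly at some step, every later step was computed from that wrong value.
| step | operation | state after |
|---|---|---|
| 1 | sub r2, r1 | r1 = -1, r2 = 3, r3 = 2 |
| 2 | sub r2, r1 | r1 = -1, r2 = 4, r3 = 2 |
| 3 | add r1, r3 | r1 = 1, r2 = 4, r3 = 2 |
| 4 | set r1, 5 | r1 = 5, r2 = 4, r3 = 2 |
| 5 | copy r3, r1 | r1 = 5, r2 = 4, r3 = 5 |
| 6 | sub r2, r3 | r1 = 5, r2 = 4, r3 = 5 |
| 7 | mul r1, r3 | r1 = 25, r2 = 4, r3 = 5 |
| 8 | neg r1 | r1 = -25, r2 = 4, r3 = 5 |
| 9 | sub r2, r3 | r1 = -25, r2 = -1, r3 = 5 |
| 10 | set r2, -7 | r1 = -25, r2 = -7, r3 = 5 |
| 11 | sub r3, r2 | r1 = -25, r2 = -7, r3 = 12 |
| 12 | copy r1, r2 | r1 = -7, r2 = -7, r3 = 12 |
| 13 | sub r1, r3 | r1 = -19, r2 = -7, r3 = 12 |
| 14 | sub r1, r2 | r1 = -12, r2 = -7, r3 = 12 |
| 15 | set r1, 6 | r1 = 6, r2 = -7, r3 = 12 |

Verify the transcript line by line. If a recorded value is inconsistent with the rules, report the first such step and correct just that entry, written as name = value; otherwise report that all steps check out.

1. r2 = 2 - -1 = 3 (same as recorded)
2. r2 = 3 - -1 = 4 (agrees with the transcript)
3. r1 = -1 + 2 = 1 (no discrepancy)
4. r1 = 5 (consistent with the transcript)
5. r3 = 5 (same as recorded)
6. r2 = 4 - 5 = -1 (not what was recorded)
That makes step 6 the first incorrect line — r2 = -1 is what it should show.

step 6, r2 = -1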